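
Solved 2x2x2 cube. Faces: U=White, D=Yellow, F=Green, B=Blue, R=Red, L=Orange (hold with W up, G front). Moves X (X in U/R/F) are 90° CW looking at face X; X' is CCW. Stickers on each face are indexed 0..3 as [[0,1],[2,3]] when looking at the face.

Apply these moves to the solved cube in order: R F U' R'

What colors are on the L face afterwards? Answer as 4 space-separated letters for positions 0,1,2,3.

After move 1 (R): R=RRRR U=WGWG F=GYGY D=YBYB B=WBWB
After move 2 (F): F=GGYY U=WGOO R=WRGR D=RRYB L=OYOB
After move 3 (U'): U=GOWO F=OYYY R=GGGR B=WRWB L=WBOB
After move 4 (R'): R=GRGG U=GWWW F=OOYO D=RYYY B=BRRB
Query: L face = WBOB

Answer: W B O B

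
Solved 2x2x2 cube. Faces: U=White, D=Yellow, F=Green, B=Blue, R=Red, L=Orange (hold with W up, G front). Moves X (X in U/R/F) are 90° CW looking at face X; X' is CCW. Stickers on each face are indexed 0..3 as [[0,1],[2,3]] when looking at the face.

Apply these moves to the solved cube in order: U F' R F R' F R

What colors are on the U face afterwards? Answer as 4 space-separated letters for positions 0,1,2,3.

After move 1 (U): U=WWWW F=RRGG R=BBRR B=OOBB L=GGOO
After move 2 (F'): F=RGRG U=WWBR R=YBYR D=GOYY L=GWOW
After move 3 (R): R=YYRB U=WGBG F=RORY D=GBYO B=ROWB
After move 4 (F): F=RRYO U=WGWW R=BYGB D=RYYO L=GGOB
After move 5 (R'): R=YBBG U=WWWR F=RGYW D=RRYO B=OOYB
After move 6 (F): F=YRWG U=WWBG R=WBRG D=BYYO L=GROR
After move 7 (R): R=RWGB U=WRBG F=YYWO D=BYYO B=GOWB
Query: U face = WRBG

Answer: W R B G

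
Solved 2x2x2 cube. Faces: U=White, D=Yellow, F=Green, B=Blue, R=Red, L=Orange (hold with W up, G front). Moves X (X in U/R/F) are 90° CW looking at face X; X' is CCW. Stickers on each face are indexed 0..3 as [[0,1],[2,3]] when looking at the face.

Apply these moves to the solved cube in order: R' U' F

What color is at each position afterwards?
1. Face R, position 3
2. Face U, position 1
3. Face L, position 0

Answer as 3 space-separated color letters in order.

After move 1 (R'): R=RRRR U=WBWB F=GWGW D=YGYG B=YBYB
After move 2 (U'): U=BBWW F=OOGW R=GWRR B=RRYB L=YBOO
After move 3 (F): F=GOWO U=BBOB R=WWWR D=RGYG L=YYOG
Query 1: R[3] = R
Query 2: U[1] = B
Query 3: L[0] = Y

Answer: R B Y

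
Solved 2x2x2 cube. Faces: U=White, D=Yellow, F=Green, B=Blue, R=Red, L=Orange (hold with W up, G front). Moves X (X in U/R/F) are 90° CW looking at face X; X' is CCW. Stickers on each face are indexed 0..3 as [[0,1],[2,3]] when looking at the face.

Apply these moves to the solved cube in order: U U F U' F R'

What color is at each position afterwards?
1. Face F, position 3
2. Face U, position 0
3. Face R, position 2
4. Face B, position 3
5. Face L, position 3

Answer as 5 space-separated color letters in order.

After move 1 (U): U=WWWW F=RRGG R=BBRR B=OOBB L=GGOO
After move 2 (U): U=WWWW F=BBGG R=OORR B=GGBB L=RROO
After move 3 (F): F=GBGB U=WWOR R=WOWR D=ROYY L=RYOY
After move 4 (U'): U=WRWO F=RYGB R=GBWR B=WOBB L=GGOY
After move 5 (F): F=GRBY U=WRYG R=WBOR D=WGYY L=GROO
After move 6 (R'): R=BRWO U=WBYW F=GRBG D=WRYY B=YOGB
Query 1: F[3] = G
Query 2: U[0] = W
Query 3: R[2] = W
Query 4: B[3] = B
Query 5: L[3] = O

Answer: G W W B O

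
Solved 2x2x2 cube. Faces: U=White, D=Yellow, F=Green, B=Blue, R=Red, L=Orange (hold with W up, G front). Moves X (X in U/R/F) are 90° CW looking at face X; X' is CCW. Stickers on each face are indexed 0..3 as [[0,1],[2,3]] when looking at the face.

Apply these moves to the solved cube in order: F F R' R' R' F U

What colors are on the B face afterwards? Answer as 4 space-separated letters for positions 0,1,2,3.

After move 1 (F): F=GGGG U=WWOO R=WRWR D=RRYY L=OYOY
After move 2 (F): F=GGGG U=WWYY R=OROR D=WWYY L=OROR
After move 3 (R'): R=RROO U=WBYB F=GWGY D=WGYG B=YBWB
After move 4 (R'): R=RORO U=WWYY F=GBGB D=WWYY B=GBGB
After move 5 (R'): R=OORR U=WGYG F=GWGY D=WBYB B=YBWB
After move 6 (F): F=GGYW U=WGRR R=YOGR D=ROYB L=OWOB
After move 7 (U): U=RWRG F=YOYW R=YBGR B=OWWB L=GGOB
Query: B face = OWWB

Answer: O W W B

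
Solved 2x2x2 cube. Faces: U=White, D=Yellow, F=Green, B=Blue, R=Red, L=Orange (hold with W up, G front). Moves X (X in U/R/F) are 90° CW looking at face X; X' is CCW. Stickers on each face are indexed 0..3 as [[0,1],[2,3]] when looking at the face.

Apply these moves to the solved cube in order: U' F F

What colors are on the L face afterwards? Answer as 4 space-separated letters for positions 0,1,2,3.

After move 1 (U'): U=WWWW F=OOGG R=GGRR B=RRBB L=BBOO
After move 2 (F): F=GOGO U=WWOB R=WGWR D=RGYY L=BYOY
After move 3 (F): F=GGOO U=WWYY R=OGBR D=WWYY L=BROG
Query: L face = BROG

Answer: B R O G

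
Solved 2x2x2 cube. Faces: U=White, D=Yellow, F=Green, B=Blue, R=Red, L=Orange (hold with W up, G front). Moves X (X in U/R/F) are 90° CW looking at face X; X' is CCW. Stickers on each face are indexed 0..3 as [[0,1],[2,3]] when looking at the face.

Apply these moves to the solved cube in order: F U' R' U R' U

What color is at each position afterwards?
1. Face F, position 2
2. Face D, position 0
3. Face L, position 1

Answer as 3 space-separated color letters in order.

After move 1 (F): F=GGGG U=WWOO R=WRWR D=RRYY L=OYOY
After move 2 (U'): U=WOWO F=OYGG R=GGWR B=WRBB L=BBOY
After move 3 (R'): R=GRGW U=WBWW F=OOGO D=RYYG B=YRRB
After move 4 (U): U=WWWB F=GRGO R=YRGW B=BBRB L=OOOY
After move 5 (R'): R=RWYG U=WRWB F=GWGB D=RRYO B=GBYB
After move 6 (U): U=WWBR F=RWGB R=GBYG B=OOYB L=GWOY
Query 1: F[2] = G
Query 2: D[0] = R
Query 3: L[1] = W

Answer: G R W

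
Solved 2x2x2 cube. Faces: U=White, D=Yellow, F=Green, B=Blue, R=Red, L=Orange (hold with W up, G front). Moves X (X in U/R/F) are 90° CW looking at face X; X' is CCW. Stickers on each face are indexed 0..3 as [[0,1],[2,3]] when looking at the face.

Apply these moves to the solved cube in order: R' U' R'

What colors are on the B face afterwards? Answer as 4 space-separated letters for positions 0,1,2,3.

After move 1 (R'): R=RRRR U=WBWB F=GWGW D=YGYG B=YBYB
After move 2 (U'): U=BBWW F=OOGW R=GWRR B=RRYB L=YBOO
After move 3 (R'): R=WRGR U=BYWR F=OBGW D=YOYW B=GRGB
Query: B face = GRGB

Answer: G R G B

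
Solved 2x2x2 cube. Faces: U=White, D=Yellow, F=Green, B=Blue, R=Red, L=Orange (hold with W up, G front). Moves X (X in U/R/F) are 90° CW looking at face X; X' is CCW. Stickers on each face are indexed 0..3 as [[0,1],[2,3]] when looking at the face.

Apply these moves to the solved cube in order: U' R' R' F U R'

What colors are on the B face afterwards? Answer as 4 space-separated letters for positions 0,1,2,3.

After move 1 (U'): U=WWWW F=OOGG R=GGRR B=RRBB L=BBOO
After move 2 (R'): R=GRGR U=WBWR F=OWGW D=YOYG B=YRYB
After move 3 (R'): R=RRGG U=WYWY F=OBGR D=YWYW B=GROB
After move 4 (F): F=GORB U=WYOB R=WRYG D=GRYW L=BYOW
After move 5 (U): U=OWBY F=WRRB R=GRYG B=BYOB L=GOOW
After move 6 (R'): R=RGGY U=OOBB F=WWRY D=GRYB B=WYRB
Query: B face = WYRB

Answer: W Y R B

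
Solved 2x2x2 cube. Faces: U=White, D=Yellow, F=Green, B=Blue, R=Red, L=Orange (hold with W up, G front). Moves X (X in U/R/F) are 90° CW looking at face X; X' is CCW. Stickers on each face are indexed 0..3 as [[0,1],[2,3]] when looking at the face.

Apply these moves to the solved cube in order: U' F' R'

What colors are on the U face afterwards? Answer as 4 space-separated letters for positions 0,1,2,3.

After move 1 (U'): U=WWWW F=OOGG R=GGRR B=RRBB L=BBOO
After move 2 (F'): F=OGOG U=WWGR R=YGYR D=BOYY L=BWOW
After move 3 (R'): R=GRYY U=WBGR F=OWOR D=BGYG B=YROB
Query: U face = WBGR

Answer: W B G R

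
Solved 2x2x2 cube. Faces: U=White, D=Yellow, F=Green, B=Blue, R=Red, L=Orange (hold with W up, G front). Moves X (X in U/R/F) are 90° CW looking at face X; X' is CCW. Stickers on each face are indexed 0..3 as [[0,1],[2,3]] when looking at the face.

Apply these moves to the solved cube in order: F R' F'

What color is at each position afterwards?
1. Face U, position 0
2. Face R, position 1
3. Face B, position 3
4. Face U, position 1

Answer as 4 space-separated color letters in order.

After move 1 (F): F=GGGG U=WWOO R=WRWR D=RRYY L=OYOY
After move 2 (R'): R=RRWW U=WBOB F=GWGO D=RGYG B=YBRB
After move 3 (F'): F=WOGG U=WBRW R=GRRW D=YYYG L=OBOO
Query 1: U[0] = W
Query 2: R[1] = R
Query 3: B[3] = B
Query 4: U[1] = B

Answer: W R B B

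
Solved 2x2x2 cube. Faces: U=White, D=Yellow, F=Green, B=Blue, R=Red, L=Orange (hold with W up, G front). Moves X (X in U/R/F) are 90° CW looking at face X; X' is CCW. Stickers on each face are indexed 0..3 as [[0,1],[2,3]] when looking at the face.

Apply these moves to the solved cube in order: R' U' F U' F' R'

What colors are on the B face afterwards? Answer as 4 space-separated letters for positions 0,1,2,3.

After move 1 (R'): R=RRRR U=WBWB F=GWGW D=YGYG B=YBYB
After move 2 (U'): U=BBWW F=OOGW R=GWRR B=RRYB L=YBOO
After move 3 (F): F=GOWO U=BBOB R=WWWR D=RGYG L=YYOG
After move 4 (U'): U=BBBO F=YYWO R=GOWR B=WWYB L=RROG
After move 5 (F'): F=YOYW U=BBGW R=GORR D=RGYG L=ROOB
After move 6 (R'): R=ORGR U=BYGW F=YBYW D=ROYW B=GWGB
Query: B face = GWGB

Answer: G W G B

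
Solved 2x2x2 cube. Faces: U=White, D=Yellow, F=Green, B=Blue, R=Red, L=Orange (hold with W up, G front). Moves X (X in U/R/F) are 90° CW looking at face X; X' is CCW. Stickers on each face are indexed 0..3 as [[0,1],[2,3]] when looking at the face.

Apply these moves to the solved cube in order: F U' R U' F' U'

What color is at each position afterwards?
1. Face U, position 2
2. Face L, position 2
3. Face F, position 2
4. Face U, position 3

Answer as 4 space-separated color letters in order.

After move 1 (F): F=GGGG U=WWOO R=WRWR D=RRYY L=OYOY
After move 2 (U'): U=WOWO F=OYGG R=GGWR B=WRBB L=BBOY
After move 3 (R): R=WGRG U=WYWG F=ORGY D=RBYW B=OROB
After move 4 (U'): U=YGWW F=BBGY R=ORRG B=WGOB L=OROY
After move 5 (F'): F=BYBG U=YGOR R=BRRG D=RYYW L=OWOW
After move 6 (U'): U=GRYO F=OWBG R=BYRG B=BROB L=WGOW
Query 1: U[2] = Y
Query 2: L[2] = O
Query 3: F[2] = B
Query 4: U[3] = O

Answer: Y O B O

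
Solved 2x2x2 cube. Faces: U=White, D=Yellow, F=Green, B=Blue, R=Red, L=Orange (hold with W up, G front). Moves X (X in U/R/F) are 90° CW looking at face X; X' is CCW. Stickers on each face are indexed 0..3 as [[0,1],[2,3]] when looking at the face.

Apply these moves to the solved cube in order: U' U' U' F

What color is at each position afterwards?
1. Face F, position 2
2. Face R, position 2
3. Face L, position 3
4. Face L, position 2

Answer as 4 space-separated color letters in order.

Answer: G W Y O

Derivation:
After move 1 (U'): U=WWWW F=OOGG R=GGRR B=RRBB L=BBOO
After move 2 (U'): U=WWWW F=BBGG R=OORR B=GGBB L=RROO
After move 3 (U'): U=WWWW F=RRGG R=BBRR B=OOBB L=GGOO
After move 4 (F): F=GRGR U=WWOG R=WBWR D=RBYY L=GYOY
Query 1: F[2] = G
Query 2: R[2] = W
Query 3: L[3] = Y
Query 4: L[2] = O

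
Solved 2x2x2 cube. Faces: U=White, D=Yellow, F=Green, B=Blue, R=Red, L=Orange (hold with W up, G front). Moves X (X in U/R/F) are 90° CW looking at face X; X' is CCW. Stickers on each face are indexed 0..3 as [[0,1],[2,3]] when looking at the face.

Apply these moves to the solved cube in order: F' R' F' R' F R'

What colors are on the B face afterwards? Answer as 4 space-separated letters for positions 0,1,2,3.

After move 1 (F'): F=GGGG U=WWRR R=YRYR D=OOYY L=OWOW
After move 2 (R'): R=RRYY U=WBRB F=GWGR D=OGYG B=YBOB
After move 3 (F'): F=WRGG U=WBRY R=GROY D=WWYG L=OBOR
After move 4 (R'): R=RYGO U=WORY F=WBGY D=WRYG B=GBWB
After move 5 (F): F=GWYB U=WORB R=RYYO D=GRYG L=OWOR
After move 6 (R'): R=YORY U=WWRG F=GOYB D=GWYB B=GBRB
Query: B face = GBRB

Answer: G B R B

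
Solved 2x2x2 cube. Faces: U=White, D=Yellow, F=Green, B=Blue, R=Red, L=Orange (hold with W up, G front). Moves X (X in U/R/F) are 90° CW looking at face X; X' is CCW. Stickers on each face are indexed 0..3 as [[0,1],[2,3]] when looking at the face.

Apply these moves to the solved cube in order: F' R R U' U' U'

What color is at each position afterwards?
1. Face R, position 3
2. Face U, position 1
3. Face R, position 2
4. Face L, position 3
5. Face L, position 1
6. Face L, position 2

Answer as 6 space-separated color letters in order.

Answer: Y W R W B O

Derivation:
After move 1 (F'): F=GGGG U=WWRR R=YRYR D=OOYY L=OWOW
After move 2 (R): R=YYRR U=WGRG F=GOGY D=OBYB B=RBWB
After move 3 (R): R=RYRY U=WORY F=GBGB D=OWYR B=GBGB
After move 4 (U'): U=OYWR F=OWGB R=GBRY B=RYGB L=GBOW
After move 5 (U'): U=YROW F=GBGB R=OWRY B=GBGB L=RYOW
After move 6 (U'): U=RWYO F=RYGB R=GBRY B=OWGB L=GBOW
Query 1: R[3] = Y
Query 2: U[1] = W
Query 3: R[2] = R
Query 4: L[3] = W
Query 5: L[1] = B
Query 6: L[2] = O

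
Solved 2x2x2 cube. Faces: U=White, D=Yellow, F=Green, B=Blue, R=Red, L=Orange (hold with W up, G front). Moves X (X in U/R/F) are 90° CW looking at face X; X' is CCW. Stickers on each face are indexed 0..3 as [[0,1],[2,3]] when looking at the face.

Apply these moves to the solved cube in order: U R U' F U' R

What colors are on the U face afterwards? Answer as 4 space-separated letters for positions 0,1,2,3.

After move 1 (U): U=WWWW F=RRGG R=BBRR B=OOBB L=GGOO
After move 2 (R): R=RBRB U=WRWG F=RYGY D=YBYO B=WOWB
After move 3 (U'): U=RGWW F=GGGY R=RYRB B=RBWB L=WOOO
After move 4 (F): F=GGYG U=RGOO R=WYWB D=RRYO L=WYOB
After move 5 (U'): U=GORO F=WYYG R=GGWB B=WYWB L=RBOB
After move 6 (R): R=WGBG U=GYRG F=WRYO D=RWYW B=OYOB
Query: U face = GYRG

Answer: G Y R G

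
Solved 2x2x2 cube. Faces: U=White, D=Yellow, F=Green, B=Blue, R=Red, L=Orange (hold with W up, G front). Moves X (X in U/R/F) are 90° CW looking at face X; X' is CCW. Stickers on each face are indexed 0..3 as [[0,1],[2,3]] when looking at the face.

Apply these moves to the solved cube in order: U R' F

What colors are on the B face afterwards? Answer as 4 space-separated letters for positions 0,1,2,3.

Answer: Y O Y B

Derivation:
After move 1 (U): U=WWWW F=RRGG R=BBRR B=OOBB L=GGOO
After move 2 (R'): R=BRBR U=WBWO F=RWGW D=YRYG B=YOYB
After move 3 (F): F=GRWW U=WBOG R=WROR D=BBYG L=GYOR
Query: B face = YOYB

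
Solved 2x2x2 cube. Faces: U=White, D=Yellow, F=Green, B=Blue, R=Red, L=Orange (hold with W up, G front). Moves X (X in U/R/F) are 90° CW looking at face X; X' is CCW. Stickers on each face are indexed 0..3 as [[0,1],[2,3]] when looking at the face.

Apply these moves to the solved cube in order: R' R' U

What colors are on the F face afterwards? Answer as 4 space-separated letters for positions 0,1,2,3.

Answer: R R G B

Derivation:
After move 1 (R'): R=RRRR U=WBWB F=GWGW D=YGYG B=YBYB
After move 2 (R'): R=RRRR U=WYWY F=GBGB D=YWYW B=GBGB
After move 3 (U): U=WWYY F=RRGB R=GBRR B=OOGB L=GBOO
Query: F face = RRGB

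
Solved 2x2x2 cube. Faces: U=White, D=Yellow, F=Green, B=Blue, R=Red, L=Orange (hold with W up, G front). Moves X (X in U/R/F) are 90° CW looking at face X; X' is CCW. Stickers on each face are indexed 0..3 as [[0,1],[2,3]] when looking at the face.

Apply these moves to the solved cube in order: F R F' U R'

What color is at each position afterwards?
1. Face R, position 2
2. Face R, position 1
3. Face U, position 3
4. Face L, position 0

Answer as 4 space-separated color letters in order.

Answer: O R O R

Derivation:
After move 1 (F): F=GGGG U=WWOO R=WRWR D=RRYY L=OYOY
After move 2 (R): R=WWRR U=WGOG F=GRGY D=RBYB B=OBWB
After move 3 (F'): F=RYGG U=WGWR R=BWRR D=YYYB L=OGOO
After move 4 (U): U=WWRG F=BWGG R=OBRR B=OGWB L=RYOO
After move 5 (R'): R=BROR U=WWRO F=BWGG D=YWYG B=BGYB
Query 1: R[2] = O
Query 2: R[1] = R
Query 3: U[3] = O
Query 4: L[0] = R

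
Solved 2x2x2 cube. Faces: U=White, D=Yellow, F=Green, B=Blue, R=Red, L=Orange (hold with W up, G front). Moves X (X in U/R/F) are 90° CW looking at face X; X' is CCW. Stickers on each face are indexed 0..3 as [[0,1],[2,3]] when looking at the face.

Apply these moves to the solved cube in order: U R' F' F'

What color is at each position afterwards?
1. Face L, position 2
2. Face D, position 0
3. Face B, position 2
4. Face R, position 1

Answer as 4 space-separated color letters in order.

After move 1 (U): U=WWWW F=RRGG R=BBRR B=OOBB L=GGOO
After move 2 (R'): R=BRBR U=WBWO F=RWGW D=YRYG B=YOYB
After move 3 (F'): F=WWRG U=WBBB R=RRYR D=GOYG L=GOOW
After move 4 (F'): F=WGWR U=WBRY R=ORGR D=OWYG L=GBOB
Query 1: L[2] = O
Query 2: D[0] = O
Query 3: B[2] = Y
Query 4: R[1] = R

Answer: O O Y R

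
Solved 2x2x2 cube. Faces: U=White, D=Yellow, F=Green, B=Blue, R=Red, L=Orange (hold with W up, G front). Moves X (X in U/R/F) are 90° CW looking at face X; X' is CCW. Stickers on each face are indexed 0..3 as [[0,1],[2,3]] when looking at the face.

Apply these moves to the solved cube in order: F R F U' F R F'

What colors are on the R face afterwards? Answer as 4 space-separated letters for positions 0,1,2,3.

Answer: W W G G

Derivation:
After move 1 (F): F=GGGG U=WWOO R=WRWR D=RRYY L=OYOY
After move 2 (R): R=WWRR U=WGOG F=GRGY D=RBYB B=OBWB
After move 3 (F): F=GGYR U=WGYY R=OWGR D=RWYB L=OROB
After move 4 (U'): U=GYWY F=ORYR R=GGGR B=OWWB L=OBOB
After move 5 (F): F=YORR U=GYBB R=WGYR D=GGYB L=OROW
After move 6 (R): R=YWRG U=GOBR F=YGRB D=GWYO B=BWYB
After move 7 (F'): F=GBYR U=GOYR R=WWGG D=RWYO L=OROB
Query: R face = WWGG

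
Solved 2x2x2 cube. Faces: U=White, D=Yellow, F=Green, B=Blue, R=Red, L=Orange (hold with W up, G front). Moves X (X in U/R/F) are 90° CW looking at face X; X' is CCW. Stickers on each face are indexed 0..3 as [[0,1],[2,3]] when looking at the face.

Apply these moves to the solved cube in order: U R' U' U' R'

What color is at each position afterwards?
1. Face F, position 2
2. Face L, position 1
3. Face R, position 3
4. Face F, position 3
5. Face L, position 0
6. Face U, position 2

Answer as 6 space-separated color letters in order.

After move 1 (U): U=WWWW F=RRGG R=BBRR B=OOBB L=GGOO
After move 2 (R'): R=BRBR U=WBWO F=RWGW D=YRYG B=YOYB
After move 3 (U'): U=BOWW F=GGGW R=RWBR B=BRYB L=YOOO
After move 4 (U'): U=OWBW F=YOGW R=GGBR B=RWYB L=BROO
After move 5 (R'): R=GRGB U=OYBR F=YWGW D=YOYW B=GWRB
Query 1: F[2] = G
Query 2: L[1] = R
Query 3: R[3] = B
Query 4: F[3] = W
Query 5: L[0] = B
Query 6: U[2] = B

Answer: G R B W B B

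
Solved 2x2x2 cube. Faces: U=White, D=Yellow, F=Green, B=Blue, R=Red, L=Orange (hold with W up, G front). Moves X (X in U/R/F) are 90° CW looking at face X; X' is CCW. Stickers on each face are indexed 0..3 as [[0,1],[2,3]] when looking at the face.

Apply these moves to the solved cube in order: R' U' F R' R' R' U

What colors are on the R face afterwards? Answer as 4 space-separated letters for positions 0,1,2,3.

After move 1 (R'): R=RRRR U=WBWB F=GWGW D=YGYG B=YBYB
After move 2 (U'): U=BBWW F=OOGW R=GWRR B=RRYB L=YBOO
After move 3 (F): F=GOWO U=BBOB R=WWWR D=RGYG L=YYOG
After move 4 (R'): R=WRWW U=BYOR F=GBWB D=ROYO B=GRGB
After move 5 (R'): R=RWWW U=BGOG F=GYWR D=RBYB B=OROB
After move 6 (R'): R=WWRW U=BOOO F=GGWG D=RYYR B=BRBB
After move 7 (U): U=OBOO F=WWWG R=BRRW B=YYBB L=GGOG
Query: R face = BRRW

Answer: B R R W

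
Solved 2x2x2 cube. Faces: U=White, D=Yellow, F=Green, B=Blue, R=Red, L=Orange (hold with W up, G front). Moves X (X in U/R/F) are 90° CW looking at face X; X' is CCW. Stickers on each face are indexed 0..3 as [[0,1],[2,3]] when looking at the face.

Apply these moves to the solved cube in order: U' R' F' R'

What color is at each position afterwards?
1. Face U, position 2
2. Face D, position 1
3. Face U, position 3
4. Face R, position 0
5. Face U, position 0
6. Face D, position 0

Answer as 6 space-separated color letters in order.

Answer: G W Y R W B

Derivation:
After move 1 (U'): U=WWWW F=OOGG R=GGRR B=RRBB L=BBOO
After move 2 (R'): R=GRGR U=WBWR F=OWGW D=YOYG B=YRYB
After move 3 (F'): F=WWOG U=WBGG R=ORYR D=BOYG L=BROW
After move 4 (R'): R=RROY U=WYGY F=WBOG D=BWYG B=GROB
Query 1: U[2] = G
Query 2: D[1] = W
Query 3: U[3] = Y
Query 4: R[0] = R
Query 5: U[0] = W
Query 6: D[0] = B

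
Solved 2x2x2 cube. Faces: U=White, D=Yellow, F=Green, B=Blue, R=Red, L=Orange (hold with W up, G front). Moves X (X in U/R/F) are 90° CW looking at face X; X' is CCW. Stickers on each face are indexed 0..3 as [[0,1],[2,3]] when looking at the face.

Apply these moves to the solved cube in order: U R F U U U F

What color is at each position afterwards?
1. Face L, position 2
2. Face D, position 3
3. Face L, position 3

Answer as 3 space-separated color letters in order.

Answer: O O R

Derivation:
After move 1 (U): U=WWWW F=RRGG R=BBRR B=OOBB L=GGOO
After move 2 (R): R=RBRB U=WRWG F=RYGY D=YBYO B=WOWB
After move 3 (F): F=GRYY U=WROG R=WBGB D=RRYO L=GYOB
After move 4 (U): U=OWGR F=WBYY R=WOGB B=GYWB L=GROB
After move 5 (U): U=GORW F=WOYY R=GYGB B=GRWB L=WBOB
After move 6 (U): U=RGWO F=GYYY R=GRGB B=WBWB L=WOOB
After move 7 (F): F=YGYY U=RGBO R=WROB D=GGYO L=WROR
Query 1: L[2] = O
Query 2: D[3] = O
Query 3: L[3] = R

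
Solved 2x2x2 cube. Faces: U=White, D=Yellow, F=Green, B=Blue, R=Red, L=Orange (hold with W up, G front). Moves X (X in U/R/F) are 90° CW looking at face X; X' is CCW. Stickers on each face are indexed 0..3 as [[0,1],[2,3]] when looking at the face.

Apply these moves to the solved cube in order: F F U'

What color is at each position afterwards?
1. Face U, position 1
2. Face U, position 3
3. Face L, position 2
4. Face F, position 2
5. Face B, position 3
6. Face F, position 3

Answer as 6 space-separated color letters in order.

Answer: Y Y O G B G

Derivation:
After move 1 (F): F=GGGG U=WWOO R=WRWR D=RRYY L=OYOY
After move 2 (F): F=GGGG U=WWYY R=OROR D=WWYY L=OROR
After move 3 (U'): U=WYWY F=ORGG R=GGOR B=ORBB L=BBOR
Query 1: U[1] = Y
Query 2: U[3] = Y
Query 3: L[2] = O
Query 4: F[2] = G
Query 5: B[3] = B
Query 6: F[3] = G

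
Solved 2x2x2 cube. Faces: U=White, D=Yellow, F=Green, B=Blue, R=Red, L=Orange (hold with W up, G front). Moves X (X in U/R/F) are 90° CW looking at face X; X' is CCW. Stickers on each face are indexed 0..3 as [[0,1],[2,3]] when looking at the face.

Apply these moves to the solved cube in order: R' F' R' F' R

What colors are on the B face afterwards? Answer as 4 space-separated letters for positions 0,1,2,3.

After move 1 (R'): R=RRRR U=WBWB F=GWGW D=YGYG B=YBYB
After move 2 (F'): F=WWGG U=WBRR R=GRYR D=OOYG L=OBOW
After move 3 (R'): R=RRGY U=WYRY F=WBGR D=OWYG B=GBOB
After move 4 (F'): F=BRWG U=WYRG R=WROY D=BWYG L=OYOR
After move 5 (R): R=OWYR U=WRRG F=BWWG D=BOYG B=GBYB
Query: B face = GBYB

Answer: G B Y B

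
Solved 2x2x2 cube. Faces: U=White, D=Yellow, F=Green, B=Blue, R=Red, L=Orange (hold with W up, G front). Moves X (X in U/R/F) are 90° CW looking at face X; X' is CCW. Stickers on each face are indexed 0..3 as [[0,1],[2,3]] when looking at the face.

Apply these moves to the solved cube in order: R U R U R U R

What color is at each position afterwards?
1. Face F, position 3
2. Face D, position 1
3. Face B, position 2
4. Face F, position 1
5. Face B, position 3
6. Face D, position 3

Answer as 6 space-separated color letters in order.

Answer: G W G W B R

Derivation:
After move 1 (R): R=RRRR U=WGWG F=GYGY D=YBYB B=WBWB
After move 2 (U): U=WWGG F=RRGY R=WBRR B=OOWB L=GYOO
After move 3 (R): R=RWRB U=WRGY F=RBGB D=YWYO B=GOWB
After move 4 (U): U=GWYR F=RWGB R=GORB B=GYWB L=RBOO
After move 5 (R): R=RGBO U=GWYB F=RWGO D=YWYG B=RYWB
After move 6 (U): U=YGBW F=RGGO R=RYBO B=RBWB L=RWOO
After move 7 (R): R=BROY U=YGBO F=RWGG D=YWYR B=WBGB
Query 1: F[3] = G
Query 2: D[1] = W
Query 3: B[2] = G
Query 4: F[1] = W
Query 5: B[3] = B
Query 6: D[3] = R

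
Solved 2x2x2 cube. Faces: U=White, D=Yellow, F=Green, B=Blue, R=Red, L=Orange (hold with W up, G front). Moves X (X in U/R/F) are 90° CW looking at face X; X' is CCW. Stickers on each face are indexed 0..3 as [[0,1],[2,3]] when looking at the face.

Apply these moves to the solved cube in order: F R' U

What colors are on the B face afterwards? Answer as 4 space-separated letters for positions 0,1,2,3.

After move 1 (F): F=GGGG U=WWOO R=WRWR D=RRYY L=OYOY
After move 2 (R'): R=RRWW U=WBOB F=GWGO D=RGYG B=YBRB
After move 3 (U): U=OWBB F=RRGO R=YBWW B=OYRB L=GWOY
Query: B face = OYRB

Answer: O Y R B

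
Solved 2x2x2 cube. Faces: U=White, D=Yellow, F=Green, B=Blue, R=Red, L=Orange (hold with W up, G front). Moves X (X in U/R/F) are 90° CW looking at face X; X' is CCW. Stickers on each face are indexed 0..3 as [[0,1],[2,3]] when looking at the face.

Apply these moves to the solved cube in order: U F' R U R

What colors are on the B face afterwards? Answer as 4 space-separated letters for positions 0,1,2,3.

Answer: G W W B

Derivation:
After move 1 (U): U=WWWW F=RRGG R=BBRR B=OOBB L=GGOO
After move 2 (F'): F=RGRG U=WWBR R=YBYR D=GOYY L=GWOW
After move 3 (R): R=YYRB U=WGBG F=RORY D=GBYO B=ROWB
After move 4 (U): U=BWGG F=YYRY R=RORB B=GWWB L=ROOW
After move 5 (R): R=RRBO U=BYGY F=YBRO D=GWYG B=GWWB
Query: B face = GWWB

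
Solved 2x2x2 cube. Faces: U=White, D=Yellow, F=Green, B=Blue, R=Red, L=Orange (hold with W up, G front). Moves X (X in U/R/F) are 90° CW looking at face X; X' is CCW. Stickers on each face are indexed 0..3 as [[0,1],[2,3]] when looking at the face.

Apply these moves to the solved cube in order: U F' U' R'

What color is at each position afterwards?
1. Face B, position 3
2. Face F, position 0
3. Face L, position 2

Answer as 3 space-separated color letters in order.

After move 1 (U): U=WWWW F=RRGG R=BBRR B=OOBB L=GGOO
After move 2 (F'): F=RGRG U=WWBR R=YBYR D=GOYY L=GWOW
After move 3 (U'): U=WRWB F=GWRG R=RGYR B=YBBB L=OOOW
After move 4 (R'): R=GRRY U=WBWY F=GRRB D=GWYG B=YBOB
Query 1: B[3] = B
Query 2: F[0] = G
Query 3: L[2] = O

Answer: B G O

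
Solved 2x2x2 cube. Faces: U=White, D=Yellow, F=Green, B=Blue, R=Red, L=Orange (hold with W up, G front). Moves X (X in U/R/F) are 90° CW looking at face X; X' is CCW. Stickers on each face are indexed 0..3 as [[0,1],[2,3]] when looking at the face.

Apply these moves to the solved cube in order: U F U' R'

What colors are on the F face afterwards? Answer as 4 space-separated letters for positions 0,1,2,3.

Answer: G G G O

Derivation:
After move 1 (U): U=WWWW F=RRGG R=BBRR B=OOBB L=GGOO
After move 2 (F): F=GRGR U=WWOG R=WBWR D=RBYY L=GYOY
After move 3 (U'): U=WGWO F=GYGR R=GRWR B=WBBB L=OOOY
After move 4 (R'): R=RRGW U=WBWW F=GGGO D=RYYR B=YBBB
Query: F face = GGGO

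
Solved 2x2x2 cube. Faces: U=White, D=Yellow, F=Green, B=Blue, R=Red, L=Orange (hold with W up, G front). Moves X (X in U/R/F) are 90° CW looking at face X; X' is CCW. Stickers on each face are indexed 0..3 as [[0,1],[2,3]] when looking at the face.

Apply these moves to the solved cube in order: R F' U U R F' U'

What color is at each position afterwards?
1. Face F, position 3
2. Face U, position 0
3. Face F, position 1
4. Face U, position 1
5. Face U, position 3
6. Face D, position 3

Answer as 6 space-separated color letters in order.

After move 1 (R): R=RRRR U=WGWG F=GYGY D=YBYB B=WBWB
After move 2 (F'): F=YYGG U=WGRR R=BRYR D=OOYB L=OGOW
After move 3 (U): U=RWRG F=BRGG R=WBYR B=OGWB L=YYOW
After move 4 (U): U=RRGW F=WBGG R=OGYR B=YYWB L=BROW
After move 5 (R): R=YORG U=RBGG F=WOGB D=OWYY B=WYRB
After move 6 (F'): F=OBWG U=RBYR R=WOOG D=RWYY L=BGOG
After move 7 (U'): U=BRRY F=BGWG R=OBOG B=WORB L=WYOG
Query 1: F[3] = G
Query 2: U[0] = B
Query 3: F[1] = G
Query 4: U[1] = R
Query 5: U[3] = Y
Query 6: D[3] = Y

Answer: G B G R Y Y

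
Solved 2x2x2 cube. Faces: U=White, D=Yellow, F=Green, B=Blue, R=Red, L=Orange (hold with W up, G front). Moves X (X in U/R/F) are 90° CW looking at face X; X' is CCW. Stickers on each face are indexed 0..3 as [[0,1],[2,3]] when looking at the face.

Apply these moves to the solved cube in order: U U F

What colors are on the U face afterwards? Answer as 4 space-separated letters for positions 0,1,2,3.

After move 1 (U): U=WWWW F=RRGG R=BBRR B=OOBB L=GGOO
After move 2 (U): U=WWWW F=BBGG R=OORR B=GGBB L=RROO
After move 3 (F): F=GBGB U=WWOR R=WOWR D=ROYY L=RYOY
Query: U face = WWOR

Answer: W W O R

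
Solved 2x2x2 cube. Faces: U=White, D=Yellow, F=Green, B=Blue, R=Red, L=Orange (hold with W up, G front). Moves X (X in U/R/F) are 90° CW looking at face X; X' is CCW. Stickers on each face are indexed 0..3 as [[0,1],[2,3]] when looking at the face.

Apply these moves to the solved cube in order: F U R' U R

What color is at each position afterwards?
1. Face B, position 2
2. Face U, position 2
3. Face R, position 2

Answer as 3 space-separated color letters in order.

After move 1 (F): F=GGGG U=WWOO R=WRWR D=RRYY L=OYOY
After move 2 (U): U=OWOW F=WRGG R=BBWR B=OYBB L=GGOY
After move 3 (R'): R=BRBW U=OBOO F=WWGW D=RRYG B=YYRB
After move 4 (U): U=OOOB F=BRGW R=YYBW B=GGRB L=WWOY
After move 5 (R): R=BYWY U=OROW F=BRGG D=RRYG B=BGOB
Query 1: B[2] = O
Query 2: U[2] = O
Query 3: R[2] = W

Answer: O O W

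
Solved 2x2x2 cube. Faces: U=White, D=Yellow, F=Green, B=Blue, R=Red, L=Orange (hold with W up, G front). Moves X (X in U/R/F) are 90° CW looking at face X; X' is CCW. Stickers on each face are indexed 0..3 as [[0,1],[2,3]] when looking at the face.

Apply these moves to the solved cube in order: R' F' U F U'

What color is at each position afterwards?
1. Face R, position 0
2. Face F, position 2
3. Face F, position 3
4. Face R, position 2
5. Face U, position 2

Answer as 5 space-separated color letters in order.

Answer: G G R B R

Derivation:
After move 1 (R'): R=RRRR U=WBWB F=GWGW D=YGYG B=YBYB
After move 2 (F'): F=WWGG U=WBRR R=GRYR D=OOYG L=OBOW
After move 3 (U): U=RWRB F=GRGG R=YBYR B=OBYB L=WWOW
After move 4 (F): F=GGGR U=RWWW R=RBBR D=YYYG L=WOOO
After move 5 (U'): U=WWRW F=WOGR R=GGBR B=RBYB L=OBOO
Query 1: R[0] = G
Query 2: F[2] = G
Query 3: F[3] = R
Query 4: R[2] = B
Query 5: U[2] = R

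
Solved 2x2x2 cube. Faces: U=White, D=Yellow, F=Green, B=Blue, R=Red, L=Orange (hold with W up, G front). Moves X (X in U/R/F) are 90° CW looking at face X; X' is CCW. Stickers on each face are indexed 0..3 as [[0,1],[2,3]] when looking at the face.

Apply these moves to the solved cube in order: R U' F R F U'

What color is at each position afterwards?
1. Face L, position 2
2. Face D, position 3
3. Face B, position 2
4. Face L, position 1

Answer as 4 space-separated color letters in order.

After move 1 (R): R=RRRR U=WGWG F=GYGY D=YBYB B=WBWB
After move 2 (U'): U=GGWW F=OOGY R=GYRR B=RRWB L=WBOO
After move 3 (F): F=GOYO U=GGOB R=WYWR D=RGYB L=WYOB
After move 4 (R): R=WWRY U=GOOO F=GGYB D=RWYR B=BRGB
After move 5 (F): F=YGBG U=GOBY R=OWOY D=RWYR L=WROW
After move 6 (U'): U=OYGB F=WRBG R=YGOY B=OWGB L=BROW
Query 1: L[2] = O
Query 2: D[3] = R
Query 3: B[2] = G
Query 4: L[1] = R

Answer: O R G R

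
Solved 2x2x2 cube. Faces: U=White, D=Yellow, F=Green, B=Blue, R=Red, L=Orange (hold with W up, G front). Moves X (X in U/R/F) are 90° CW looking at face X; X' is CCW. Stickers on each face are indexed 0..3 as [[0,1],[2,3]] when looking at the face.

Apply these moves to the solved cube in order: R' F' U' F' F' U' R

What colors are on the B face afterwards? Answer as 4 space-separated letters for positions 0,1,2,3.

Answer: O W O B

Derivation:
After move 1 (R'): R=RRRR U=WBWB F=GWGW D=YGYG B=YBYB
After move 2 (F'): F=WWGG U=WBRR R=GRYR D=OOYG L=OBOW
After move 3 (U'): U=BRWR F=OBGG R=WWYR B=GRYB L=YBOW
After move 4 (F'): F=BGOG U=BRWY R=OWOR D=BWYG L=YROW
After move 5 (F'): F=GGBO U=BROO R=WWBR D=RWYG L=YYOW
After move 6 (U'): U=ROBO F=YYBO R=GGBR B=WWYB L=GROW
After move 7 (R): R=BGRG U=RYBO F=YWBG D=RYYW B=OWOB
Query: B face = OWOB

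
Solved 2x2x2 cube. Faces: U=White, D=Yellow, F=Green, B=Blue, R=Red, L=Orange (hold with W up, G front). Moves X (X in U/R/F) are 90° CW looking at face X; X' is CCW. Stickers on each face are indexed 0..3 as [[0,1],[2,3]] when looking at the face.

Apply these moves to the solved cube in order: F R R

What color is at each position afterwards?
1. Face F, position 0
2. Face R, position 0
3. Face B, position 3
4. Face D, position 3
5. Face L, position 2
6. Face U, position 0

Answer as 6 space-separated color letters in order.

Answer: G R B O O W

Derivation:
After move 1 (F): F=GGGG U=WWOO R=WRWR D=RRYY L=OYOY
After move 2 (R): R=WWRR U=WGOG F=GRGY D=RBYB B=OBWB
After move 3 (R): R=RWRW U=WROY F=GBGB D=RWYO B=GBGB
Query 1: F[0] = G
Query 2: R[0] = R
Query 3: B[3] = B
Query 4: D[3] = O
Query 5: L[2] = O
Query 6: U[0] = W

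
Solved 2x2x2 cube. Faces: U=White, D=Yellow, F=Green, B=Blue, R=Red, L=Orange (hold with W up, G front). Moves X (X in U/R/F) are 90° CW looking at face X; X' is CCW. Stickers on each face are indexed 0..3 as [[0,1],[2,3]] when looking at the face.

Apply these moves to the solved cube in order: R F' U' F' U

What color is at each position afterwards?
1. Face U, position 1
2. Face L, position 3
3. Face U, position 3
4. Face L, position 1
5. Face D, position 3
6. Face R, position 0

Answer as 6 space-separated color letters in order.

After move 1 (R): R=RRRR U=WGWG F=GYGY D=YBYB B=WBWB
After move 2 (F'): F=YYGG U=WGRR R=BRYR D=OOYB L=OGOW
After move 3 (U'): U=GRWR F=OGGG R=YYYR B=BRWB L=WBOW
After move 4 (F'): F=GGOG U=GRYY R=OYOR D=BWYB L=WROW
After move 5 (U): U=YGYR F=OYOG R=BROR B=WRWB L=GGOW
Query 1: U[1] = G
Query 2: L[3] = W
Query 3: U[3] = R
Query 4: L[1] = G
Query 5: D[3] = B
Query 6: R[0] = B

Answer: G W R G B B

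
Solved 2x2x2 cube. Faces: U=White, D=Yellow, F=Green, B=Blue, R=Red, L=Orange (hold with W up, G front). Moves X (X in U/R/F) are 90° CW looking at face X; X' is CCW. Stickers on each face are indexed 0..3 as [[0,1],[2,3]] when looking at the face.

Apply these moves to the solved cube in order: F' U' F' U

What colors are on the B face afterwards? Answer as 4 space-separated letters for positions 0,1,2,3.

After move 1 (F'): F=GGGG U=WWRR R=YRYR D=OOYY L=OWOW
After move 2 (U'): U=WRWR F=OWGG R=GGYR B=YRBB L=BBOW
After move 3 (F'): F=WGOG U=WRGY R=OGOR D=BWYY L=BROW
After move 4 (U): U=GWYR F=OGOG R=YROR B=BRBB L=WGOW
Query: B face = BRBB

Answer: B R B B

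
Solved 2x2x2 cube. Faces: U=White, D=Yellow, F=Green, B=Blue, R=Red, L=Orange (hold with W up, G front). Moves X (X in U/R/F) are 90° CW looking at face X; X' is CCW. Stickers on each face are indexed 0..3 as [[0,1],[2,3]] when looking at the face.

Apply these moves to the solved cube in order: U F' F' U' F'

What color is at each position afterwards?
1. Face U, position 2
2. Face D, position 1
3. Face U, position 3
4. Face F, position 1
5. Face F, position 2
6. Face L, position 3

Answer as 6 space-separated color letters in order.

Answer: G B G R G W

Derivation:
After move 1 (U): U=WWWW F=RRGG R=BBRR B=OOBB L=GGOO
After move 2 (F'): F=RGRG U=WWBR R=YBYR D=GOYY L=GWOW
After move 3 (F'): F=GGRR U=WWYY R=OBGR D=WWYY L=GROB
After move 4 (U'): U=WYWY F=GRRR R=GGGR B=OBBB L=OOOB
After move 5 (F'): F=RRGR U=WYGG R=WGWR D=OBYY L=OYOW
Query 1: U[2] = G
Query 2: D[1] = B
Query 3: U[3] = G
Query 4: F[1] = R
Query 5: F[2] = G
Query 6: L[3] = W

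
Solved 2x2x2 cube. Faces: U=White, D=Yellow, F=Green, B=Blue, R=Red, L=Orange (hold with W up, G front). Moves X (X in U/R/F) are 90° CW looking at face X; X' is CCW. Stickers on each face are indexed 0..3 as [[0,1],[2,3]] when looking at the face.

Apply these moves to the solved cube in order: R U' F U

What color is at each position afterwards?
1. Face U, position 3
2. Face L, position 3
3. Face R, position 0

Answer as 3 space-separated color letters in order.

After move 1 (R): R=RRRR U=WGWG F=GYGY D=YBYB B=WBWB
After move 2 (U'): U=GGWW F=OOGY R=GYRR B=RRWB L=WBOO
After move 3 (F): F=GOYO U=GGOB R=WYWR D=RGYB L=WYOB
After move 4 (U): U=OGBG F=WYYO R=RRWR B=WYWB L=GOOB
Query 1: U[3] = G
Query 2: L[3] = B
Query 3: R[0] = R

Answer: G B R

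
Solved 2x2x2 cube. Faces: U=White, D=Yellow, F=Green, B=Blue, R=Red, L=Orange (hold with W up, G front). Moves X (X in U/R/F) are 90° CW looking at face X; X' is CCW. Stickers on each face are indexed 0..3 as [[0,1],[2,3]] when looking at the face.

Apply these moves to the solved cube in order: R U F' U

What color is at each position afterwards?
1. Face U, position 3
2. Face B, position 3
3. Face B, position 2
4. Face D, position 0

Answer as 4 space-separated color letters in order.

Answer: W B W Y

Derivation:
After move 1 (R): R=RRRR U=WGWG F=GYGY D=YBYB B=WBWB
After move 2 (U): U=WWGG F=RRGY R=WBRR B=OOWB L=GYOO
After move 3 (F'): F=RYRG U=WWWR R=BBYR D=YOYB L=GGOG
After move 4 (U): U=WWRW F=BBRG R=OOYR B=GGWB L=RYOG
Query 1: U[3] = W
Query 2: B[3] = B
Query 3: B[2] = W
Query 4: D[0] = Y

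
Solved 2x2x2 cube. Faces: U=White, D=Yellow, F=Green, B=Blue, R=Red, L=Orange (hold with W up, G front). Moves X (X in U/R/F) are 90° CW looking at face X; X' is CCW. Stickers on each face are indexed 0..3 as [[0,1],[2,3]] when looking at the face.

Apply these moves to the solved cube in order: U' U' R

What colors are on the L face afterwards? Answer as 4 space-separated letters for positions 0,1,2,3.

After move 1 (U'): U=WWWW F=OOGG R=GGRR B=RRBB L=BBOO
After move 2 (U'): U=WWWW F=BBGG R=OORR B=GGBB L=RROO
After move 3 (R): R=RORO U=WBWG F=BYGY D=YBYG B=WGWB
Query: L face = RROO

Answer: R R O O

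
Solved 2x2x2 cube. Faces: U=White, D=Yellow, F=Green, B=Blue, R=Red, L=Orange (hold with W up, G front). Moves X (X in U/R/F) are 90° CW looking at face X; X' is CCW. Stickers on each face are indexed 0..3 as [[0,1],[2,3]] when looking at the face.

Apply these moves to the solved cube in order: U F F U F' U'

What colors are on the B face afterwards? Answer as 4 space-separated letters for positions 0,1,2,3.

Answer: W O B B

Derivation:
After move 1 (U): U=WWWW F=RRGG R=BBRR B=OOBB L=GGOO
After move 2 (F): F=GRGR U=WWOG R=WBWR D=RBYY L=GYOY
After move 3 (F): F=GGRR U=WWYY R=OBGR D=WWYY L=GROB
After move 4 (U): U=YWYW F=OBRR R=OOGR B=GRBB L=GGOB
After move 5 (F'): F=BROR U=YWOG R=WOWR D=GBYY L=GWOY
After move 6 (U'): U=WGYO F=GWOR R=BRWR B=WOBB L=GROY
Query: B face = WOBB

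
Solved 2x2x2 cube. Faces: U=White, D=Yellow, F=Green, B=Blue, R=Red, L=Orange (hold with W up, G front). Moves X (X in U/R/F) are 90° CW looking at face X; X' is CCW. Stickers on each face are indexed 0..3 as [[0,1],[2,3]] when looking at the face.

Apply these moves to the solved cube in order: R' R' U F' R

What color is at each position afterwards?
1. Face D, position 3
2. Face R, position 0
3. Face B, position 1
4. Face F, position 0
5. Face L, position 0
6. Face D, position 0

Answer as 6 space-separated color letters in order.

After move 1 (R'): R=RRRR U=WBWB F=GWGW D=YGYG B=YBYB
After move 2 (R'): R=RRRR U=WYWY F=GBGB D=YWYW B=GBGB
After move 3 (U): U=WWYY F=RRGB R=GBRR B=OOGB L=GBOO
After move 4 (F'): F=RBRG U=WWGR R=WBYR D=BOYW L=GYOY
After move 5 (R): R=YWRB U=WBGG F=RORW D=BGYO B=ROWB
Query 1: D[3] = O
Query 2: R[0] = Y
Query 3: B[1] = O
Query 4: F[0] = R
Query 5: L[0] = G
Query 6: D[0] = B

Answer: O Y O R G B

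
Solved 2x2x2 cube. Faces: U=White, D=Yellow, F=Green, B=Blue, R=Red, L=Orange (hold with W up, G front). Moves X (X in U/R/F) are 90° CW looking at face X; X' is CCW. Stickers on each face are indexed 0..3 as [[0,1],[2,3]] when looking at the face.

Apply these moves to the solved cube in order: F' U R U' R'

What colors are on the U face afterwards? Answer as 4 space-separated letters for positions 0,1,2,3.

Answer: R W R Y

Derivation:
After move 1 (F'): F=GGGG U=WWRR R=YRYR D=OOYY L=OWOW
After move 2 (U): U=RWRW F=YRGG R=BBYR B=OWBB L=GGOW
After move 3 (R): R=YBRB U=RRRG F=YOGY D=OBYO B=WWWB
After move 4 (U'): U=RGRR F=GGGY R=YORB B=YBWB L=WWOW
After move 5 (R'): R=OBYR U=RWRY F=GGGR D=OGYY B=OBBB
Query: U face = RWRY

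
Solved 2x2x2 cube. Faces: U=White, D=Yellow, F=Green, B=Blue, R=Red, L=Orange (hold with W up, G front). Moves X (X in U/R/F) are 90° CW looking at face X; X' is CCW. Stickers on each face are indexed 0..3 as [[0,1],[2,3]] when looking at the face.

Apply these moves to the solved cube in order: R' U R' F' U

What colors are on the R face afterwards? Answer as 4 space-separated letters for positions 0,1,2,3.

After move 1 (R'): R=RRRR U=WBWB F=GWGW D=YGYG B=YBYB
After move 2 (U): U=WWBB F=RRGW R=YBRR B=OOYB L=GWOO
After move 3 (R'): R=BRYR U=WYBO F=RWGB D=YRYW B=GOGB
After move 4 (F'): F=WBRG U=WYBY R=RRYR D=WOYW L=GOOB
After move 5 (U): U=BWYY F=RRRG R=GOYR B=GOGB L=WBOB
Query: R face = GOYR

Answer: G O Y R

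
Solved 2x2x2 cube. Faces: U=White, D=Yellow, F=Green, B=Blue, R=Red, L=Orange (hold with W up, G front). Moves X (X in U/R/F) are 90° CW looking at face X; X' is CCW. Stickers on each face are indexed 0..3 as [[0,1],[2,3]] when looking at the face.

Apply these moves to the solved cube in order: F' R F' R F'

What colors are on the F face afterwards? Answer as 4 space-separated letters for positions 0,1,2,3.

Answer: W B O G

Derivation:
After move 1 (F'): F=GGGG U=WWRR R=YRYR D=OOYY L=OWOW
After move 2 (R): R=YYRR U=WGRG F=GOGY D=OBYB B=RBWB
After move 3 (F'): F=OYGG U=WGYR R=BYOR D=WWYB L=OGOR
After move 4 (R): R=OBRY U=WYYG F=OWGB D=WWYR B=RBGB
After move 5 (F'): F=WBOG U=WYOR R=WBWY D=GRYR L=OGOY
Query: F face = WBOG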